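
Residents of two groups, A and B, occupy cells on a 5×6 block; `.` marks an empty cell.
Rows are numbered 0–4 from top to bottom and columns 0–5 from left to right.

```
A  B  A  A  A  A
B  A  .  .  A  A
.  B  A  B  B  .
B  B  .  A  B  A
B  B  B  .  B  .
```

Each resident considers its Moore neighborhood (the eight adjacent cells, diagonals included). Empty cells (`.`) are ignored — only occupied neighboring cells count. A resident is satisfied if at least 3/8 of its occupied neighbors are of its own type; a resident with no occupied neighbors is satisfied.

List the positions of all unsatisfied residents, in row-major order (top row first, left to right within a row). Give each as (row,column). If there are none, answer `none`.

(0,0), (0,1), (2,4), (3,3), (3,5), (4,4)

(0,0)A 1/3 not
(0,1)B 1/4 not
(0,2)A 2/3 satisfied
(0,3)A 3/3 satisfied
(0,4)A 4/4 satisfied
(0,5)A 3/3 satisfied
(1,0)B 2/4 satisfied
(1,1)A 3/6 satisfied
(1,4)A 4/6 satisfied
(1,5)A 3/4 satisfied
(2,1)B 3/5 satisfied
(2,2)A 2/5 satisfied
(2,3)B 2/5 satisfied
(2,4)B 2/6 not
(3,0)B 4/4 satisfied
(3,1)B 5/6 satisfied
(3,3)A 1/6 not
(3,4)B 3/5 satisfied
(3,5)A 0/3 not
(4,0)B 3/3 satisfied
(4,1)B 4/4 satisfied
(4,2)B 2/3 satisfied
(4,4)B 1/3 not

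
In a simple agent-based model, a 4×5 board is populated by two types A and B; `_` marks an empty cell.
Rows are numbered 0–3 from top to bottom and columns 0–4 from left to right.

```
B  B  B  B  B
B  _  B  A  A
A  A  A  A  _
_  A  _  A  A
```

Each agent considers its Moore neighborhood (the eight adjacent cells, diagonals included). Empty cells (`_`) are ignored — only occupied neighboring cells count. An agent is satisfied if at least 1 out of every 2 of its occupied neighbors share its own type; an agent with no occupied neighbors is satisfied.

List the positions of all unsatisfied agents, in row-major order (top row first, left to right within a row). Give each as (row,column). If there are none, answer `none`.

(0,4), (1,2), (1,3)

(0,0)B 2/2 ✓
(0,1)B 4/4 ✓
(0,2)B 3/4 ✓
(0,3)B 3/5 ✓
(0,4)B 1/3 ✗
(1,0)B 2/4 ✓
(1,2)B 3/7 ✗
(1,3)A 3/7 ✗
(1,4)A 2/4 ✓
(2,0)A 2/3 ✓
(2,1)A 3/5 ✓
(2,2)A 5/6 ✓
(2,3)A 5/6 ✓
(3,1)A 3/3 ✓
(3,3)A 3/3 ✓
(3,4)A 2/2 ✓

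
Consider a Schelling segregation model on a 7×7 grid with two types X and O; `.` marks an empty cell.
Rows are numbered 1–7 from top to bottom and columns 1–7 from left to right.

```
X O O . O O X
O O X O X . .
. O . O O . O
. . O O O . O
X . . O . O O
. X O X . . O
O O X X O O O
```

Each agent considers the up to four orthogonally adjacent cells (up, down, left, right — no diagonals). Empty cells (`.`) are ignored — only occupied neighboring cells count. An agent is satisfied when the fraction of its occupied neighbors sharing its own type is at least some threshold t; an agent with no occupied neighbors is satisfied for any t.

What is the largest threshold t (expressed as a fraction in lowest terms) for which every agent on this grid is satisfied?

(1,1)X 0/2
(1,2)O 2/3
(1,3)O 1/2
(1,5)O 1/2
(1,6)O 1/2
(1,7)X 0/1
(2,1)O 1/2
(2,2)O 3/4
(2,3)X 0/3
(2,4)O 1/3
(2,5)X 0/3
(3,2)O 1/1
(3,4)O 3/3
(3,5)O 2/3
(3,7)O 1/1
(4,3)O 1/1
(4,4)O 4/4
(4,5)O 2/2
(4,7)O 2/2
(5,1)X — no occupied neighbors
(5,4)O 1/2
(5,6)O 1/1
(5,7)O 3/3
(6,2)X 0/2
(6,3)O 0/3
(6,4)X 1/3
(6,7)O 2/2
(7,1)O 1/1
(7,2)O 1/3
(7,3)X 1/3
(7,4)X 2/3
(7,5)O 1/2
(7,6)O 2/2
(7,7)O 2/2
The smallest same-type fraction is 0/2 at (1,1), which reduces to 0/1. Any threshold above that leaves this agent unsatisfied.

0/1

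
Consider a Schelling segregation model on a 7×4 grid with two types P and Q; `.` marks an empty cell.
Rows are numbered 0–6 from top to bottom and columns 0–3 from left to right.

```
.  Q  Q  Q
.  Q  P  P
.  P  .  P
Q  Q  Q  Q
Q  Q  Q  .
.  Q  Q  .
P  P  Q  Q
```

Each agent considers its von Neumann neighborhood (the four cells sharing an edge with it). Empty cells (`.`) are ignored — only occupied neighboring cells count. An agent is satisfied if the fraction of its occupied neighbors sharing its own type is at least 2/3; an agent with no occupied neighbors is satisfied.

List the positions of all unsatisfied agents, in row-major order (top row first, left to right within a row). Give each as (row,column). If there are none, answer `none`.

Row 0: (0,1)Q 2/2 satisfied · (0,2)Q 2/3 satisfied · (0,3)Q 1/2 not
Row 1: (1,1)Q 1/3 not · (1,2)P 1/3 not · (1,3)P 2/3 satisfied
Row 2: (2,1)P 0/2 not · (2,3)P 1/2 not
Row 3: (3,0)Q 2/2 satisfied · (3,1)Q 3/4 satisfied · (3,2)Q 3/3 satisfied · (3,3)Q 1/2 not
Row 4: (4,0)Q 2/2 satisfied · (4,1)Q 4/4 satisfied · (4,2)Q 3/3 satisfied
Row 5: (5,1)Q 2/3 satisfied · (5,2)Q 3/3 satisfied
Row 6: (6,0)P 1/1 satisfied · (6,1)P 1/3 not · (6,2)Q 2/3 satisfied · (6,3)Q 1/1 satisfied

(0,3), (1,1), (1,2), (2,1), (2,3), (3,3), (6,1)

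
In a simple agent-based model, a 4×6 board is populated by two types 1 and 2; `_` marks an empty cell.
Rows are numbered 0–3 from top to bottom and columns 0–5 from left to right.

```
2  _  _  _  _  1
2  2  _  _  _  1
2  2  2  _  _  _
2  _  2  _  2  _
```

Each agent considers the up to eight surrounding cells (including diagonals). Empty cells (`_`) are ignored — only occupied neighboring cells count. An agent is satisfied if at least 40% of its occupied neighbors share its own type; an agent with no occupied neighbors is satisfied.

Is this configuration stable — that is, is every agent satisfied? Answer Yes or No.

Yes

(0,0)2 2/2 ok
(0,5)1 1/1 ok
(1,0)2 4/4 ok
(1,1)2 5/5 ok
(1,5)1 1/1 ok
(2,0)2 4/4 ok
(2,1)2 6/6 ok
(2,2)2 3/3 ok
(3,0)2 2/2 ok
(3,2)2 2/2 ok
(3,4)2 0/0 ok
All meet the threshold, so the configuration is stable.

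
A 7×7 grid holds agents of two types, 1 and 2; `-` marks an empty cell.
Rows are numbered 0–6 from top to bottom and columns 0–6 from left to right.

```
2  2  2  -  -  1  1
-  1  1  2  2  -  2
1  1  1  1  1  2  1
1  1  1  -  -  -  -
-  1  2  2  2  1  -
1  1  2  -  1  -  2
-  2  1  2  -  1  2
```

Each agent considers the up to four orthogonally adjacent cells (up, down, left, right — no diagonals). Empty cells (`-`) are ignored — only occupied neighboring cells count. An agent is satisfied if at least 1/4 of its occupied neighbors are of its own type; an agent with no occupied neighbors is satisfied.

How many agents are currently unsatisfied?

Row 0: (0,0)2 1/1 satisfied · (0,1)2 2/3 satisfied · (0,2)2 1/2 satisfied · (0,5)1 1/1 satisfied · (0,6)1 1/2 satisfied
Row 1: (1,1)1 2/3 satisfied · (1,2)1 2/4 satisfied · (1,3)2 1/3 satisfied · (1,4)2 1/2 satisfied · (1,6)2 0/2 not
Row 2: (2,0)1 2/2 satisfied · (2,1)1 4/4 satisfied · (2,2)1 4/4 satisfied · (2,3)1 2/3 satisfied · (2,4)1 1/3 satisfied · (2,5)2 0/2 not · (2,6)1 0/2 not
Row 3: (3,0)1 2/2 satisfied · (3,1)1 4/4 satisfied · (3,2)1 2/3 satisfied
Row 4: (4,1)1 2/3 satisfied · (4,2)2 2/4 satisfied · (4,3)2 2/2 satisfied · (4,4)2 1/3 satisfied · (4,5)1 0/1 not
Row 5: (5,0)1 1/1 satisfied · (5,1)1 2/4 satisfied · (5,2)2 1/3 satisfied · (5,4)1 0/1 not · (5,6)2 1/1 satisfied
Row 6: (6,1)2 0/2 not · (6,2)1 0/3 not · (6,3)2 0/1 not · (6,5)1 0/1 not · (6,6)2 1/2 satisfied
Unsatisfied: (1,6), (2,5), (2,6), (4,5), (5,4), (6,1), (6,2), (6,3), (6,5) — 9 in total.

9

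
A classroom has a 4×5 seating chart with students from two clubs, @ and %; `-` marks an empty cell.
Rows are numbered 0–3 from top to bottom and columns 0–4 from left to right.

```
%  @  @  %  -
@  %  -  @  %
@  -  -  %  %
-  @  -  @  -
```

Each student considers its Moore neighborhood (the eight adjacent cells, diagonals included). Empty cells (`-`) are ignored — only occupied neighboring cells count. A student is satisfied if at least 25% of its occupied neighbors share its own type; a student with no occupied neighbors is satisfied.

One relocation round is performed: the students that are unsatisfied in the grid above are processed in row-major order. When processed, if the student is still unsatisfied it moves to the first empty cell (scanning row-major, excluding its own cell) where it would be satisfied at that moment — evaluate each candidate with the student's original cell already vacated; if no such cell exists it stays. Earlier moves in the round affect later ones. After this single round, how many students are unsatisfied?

1

Initially unsatisfied (in order): (1,1), (1,3), (3,3).
  (1,1) → (0,4).
  (1,3) → (1,1).
  (3,3) → (1,2).
Resulting grid:
% @ @ % %
@ @ @ - %
@ - - % %
- @ - - -
Unsatisfied now: (0,0).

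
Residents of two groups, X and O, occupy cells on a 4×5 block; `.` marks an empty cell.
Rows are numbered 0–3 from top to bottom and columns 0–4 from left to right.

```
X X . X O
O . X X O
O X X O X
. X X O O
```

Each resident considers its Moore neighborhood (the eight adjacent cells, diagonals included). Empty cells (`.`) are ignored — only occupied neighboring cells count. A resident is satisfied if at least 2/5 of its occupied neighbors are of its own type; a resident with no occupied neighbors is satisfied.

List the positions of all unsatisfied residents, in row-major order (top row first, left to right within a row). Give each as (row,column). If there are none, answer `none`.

(0,0)X 1/2 ✓
(0,1)X 2/3 ✓
(0,3)X 2/4 ✓
(0,4)O 1/3 ✗
(1,0)O 1/4 ✗
(1,2)X 5/6 ✓
(1,3)X 4/7 ✓
(1,4)O 2/5 ✓
(2,0)O 1/3 ✗
(2,1)X 4/6 ✓
(2,2)X 5/7 ✓
(2,3)O 3/8 ✗
(2,4)X 1/5 ✗
(3,1)X 3/4 ✓
(3,2)X 3/5 ✓
(3,3)O 2/5 ✓
(3,4)O 2/3 ✓

(0,4), (1,0), (2,0), (2,3), (2,4)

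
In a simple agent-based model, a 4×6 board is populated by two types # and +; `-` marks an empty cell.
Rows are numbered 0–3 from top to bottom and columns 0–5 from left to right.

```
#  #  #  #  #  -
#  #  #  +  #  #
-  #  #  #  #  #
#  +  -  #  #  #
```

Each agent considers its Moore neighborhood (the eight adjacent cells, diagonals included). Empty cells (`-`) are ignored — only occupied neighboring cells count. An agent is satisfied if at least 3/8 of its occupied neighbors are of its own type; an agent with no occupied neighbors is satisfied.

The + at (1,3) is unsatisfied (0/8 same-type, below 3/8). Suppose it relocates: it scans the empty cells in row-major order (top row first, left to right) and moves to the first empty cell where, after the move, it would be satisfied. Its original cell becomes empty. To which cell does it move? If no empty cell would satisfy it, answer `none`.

none

Vacating (1,3). Empty cells in order:
  (0,5): 0/3 same-type → still unsatisfied.
  (2,0): 1/5 same-type → still unsatisfied.
  (3,2): 1/5 same-type → still unsatisfied.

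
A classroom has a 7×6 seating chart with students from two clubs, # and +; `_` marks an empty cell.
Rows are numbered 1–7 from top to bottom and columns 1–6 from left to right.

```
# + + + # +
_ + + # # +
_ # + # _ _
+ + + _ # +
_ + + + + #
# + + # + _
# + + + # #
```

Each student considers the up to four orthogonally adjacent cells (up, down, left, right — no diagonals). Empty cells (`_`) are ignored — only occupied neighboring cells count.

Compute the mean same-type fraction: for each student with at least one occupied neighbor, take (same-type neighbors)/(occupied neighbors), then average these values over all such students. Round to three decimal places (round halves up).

(1,1)# 0/1
(1,2)+ 2/3
(1,3)+ 3/3
(1,4)+ 1/3
(1,5)# 1/3
(1,6)+ 1/2
(2,2)+ 2/3
(2,3)+ 3/4
(2,4)# 2/4
(2,5)# 2/3
(2,6)+ 1/2
(3,2)# 0/3
(3,3)+ 2/4
(3,4)# 1/2
(4,1)+ 1/1
(4,2)+ 3/4
(4,3)+ 3/3
(4,5)# 0/2
(4,6)+ 0/2
(5,2)+ 3/3
(5,3)+ 4/4
(5,4)+ 2/3
(5,5)+ 2/4
(5,6)# 0/2
(6,1)# 1/2
(6,2)+ 3/4
(6,3)+ 3/4
(6,4)# 0/4
(6,5)+ 1/3
(7,1)# 1/2
(7,2)+ 2/3
(7,3)+ 3/3
(7,4)+ 1/3
(7,5)# 1/3
(7,6)# 1/1
Sum over 35 students: 0/1 + 2/3 + 3/3 + 1/3 + 1/3 + 1/2 + 2/3 + 3/4 + 2/4 + 2/3 + 1/2 + 0/3 + 2/4 + 1/2 + 1/1 + 3/4 + 3/3 + 0/2 + 0/2 + 3/3 + 4/4 + 2/3 + 2/4 + 0/2 + 1/2 + 3/4 + 3/4 + 0/4 + 1/3 + 1/2 + 2/3 + 3/3 + 1/3 + 1/3 + 1/1 = 19; mean = 19 ÷ 35 = 19/35 = 0.542857… → 0.543.

0.543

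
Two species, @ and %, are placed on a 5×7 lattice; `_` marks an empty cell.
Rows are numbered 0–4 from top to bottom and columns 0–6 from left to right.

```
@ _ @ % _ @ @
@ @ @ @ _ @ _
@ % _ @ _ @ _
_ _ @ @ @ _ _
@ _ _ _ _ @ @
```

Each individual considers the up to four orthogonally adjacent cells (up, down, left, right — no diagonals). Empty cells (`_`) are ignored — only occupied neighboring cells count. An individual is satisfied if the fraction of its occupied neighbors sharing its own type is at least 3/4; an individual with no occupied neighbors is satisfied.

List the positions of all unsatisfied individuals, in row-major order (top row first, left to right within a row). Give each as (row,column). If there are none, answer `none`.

(0,2), (0,3), (1,1), (1,3), (2,0), (2,1)

Row 0: (0,0)@ 1/1 satisfied · (0,2)@ 1/2 not · (0,3)% 0/2 not · (0,5)@ 2/2 satisfied · (0,6)@ 1/1 satisfied
Row 1: (1,0)@ 3/3 satisfied · (1,1)@ 2/3 not · (1,2)@ 3/3 satisfied · (1,3)@ 2/3 not · (1,5)@ 2/2 satisfied
Row 2: (2,0)@ 1/2 not · (2,1)% 0/2 not · (2,3)@ 2/2 satisfied · (2,5)@ 1/1 satisfied
Row 3: (3,2)@ 1/1 satisfied · (3,3)@ 3/3 satisfied · (3,4)@ 1/1 satisfied
Row 4: (4,0)@ 0/0 satisfied · (4,5)@ 1/1 satisfied · (4,6)@ 1/1 satisfied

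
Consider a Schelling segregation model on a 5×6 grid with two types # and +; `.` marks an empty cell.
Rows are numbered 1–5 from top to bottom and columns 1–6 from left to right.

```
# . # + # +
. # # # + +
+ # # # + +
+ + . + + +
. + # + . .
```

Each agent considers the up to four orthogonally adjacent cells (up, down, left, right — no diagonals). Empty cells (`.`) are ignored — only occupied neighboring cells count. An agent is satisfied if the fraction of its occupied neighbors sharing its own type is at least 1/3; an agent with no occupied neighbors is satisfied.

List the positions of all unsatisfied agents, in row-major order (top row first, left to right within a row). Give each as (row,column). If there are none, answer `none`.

(1,1)# 0/0 ✓
(1,3)# 1/2 ✓
(1,4)+ 0/3 ✗
(1,5)# 0/3 ✗
(1,6)+ 1/2 ✓
(2,2)# 2/2 ✓
(2,3)# 4/4 ✓
(2,4)# 2/4 ✓
(2,5)+ 2/4 ✓
(2,6)+ 3/3 ✓
(3,1)+ 1/2 ✓
(3,2)# 2/4 ✓
(3,3)# 3/3 ✓
(3,4)# 2/4 ✓
(3,5)+ 3/4 ✓
(3,6)+ 3/3 ✓
(4,1)+ 2/2 ✓
(4,2)+ 2/3 ✓
(4,4)+ 2/3 ✓
(4,5)+ 3/3 ✓
(4,6)+ 2/2 ✓
(5,2)+ 1/2 ✓
(5,3)# 0/2 ✗
(5,4)+ 1/2 ✓

(1,4), (1,5), (5,3)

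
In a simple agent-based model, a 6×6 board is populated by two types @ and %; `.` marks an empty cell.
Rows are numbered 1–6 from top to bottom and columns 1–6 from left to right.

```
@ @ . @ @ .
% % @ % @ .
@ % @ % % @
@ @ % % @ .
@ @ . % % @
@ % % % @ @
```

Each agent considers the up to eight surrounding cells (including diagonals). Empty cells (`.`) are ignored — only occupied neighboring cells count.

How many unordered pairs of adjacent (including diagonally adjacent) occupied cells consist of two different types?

41

Scan each occupied cell's neighbors to the right and below (and the two forward diagonals) so each pair is counted once.
From row 1: 6 unlike of 12 pairs (running 6/12).
From row 2: 11 unlike of 18 pairs (running 17/30).
From row 3: 10 unlike of 19 pairs (running 27/49).
From row 4: 5 unlike of 15 pairs (running 32/64).
From row 5: 7 unlike of 16 pairs (running 39/80).
From row 6: 2 unlike of 5 pairs (running 41/85).
Total adjacent occupied pairs: 85; unlike-type pairs: 41.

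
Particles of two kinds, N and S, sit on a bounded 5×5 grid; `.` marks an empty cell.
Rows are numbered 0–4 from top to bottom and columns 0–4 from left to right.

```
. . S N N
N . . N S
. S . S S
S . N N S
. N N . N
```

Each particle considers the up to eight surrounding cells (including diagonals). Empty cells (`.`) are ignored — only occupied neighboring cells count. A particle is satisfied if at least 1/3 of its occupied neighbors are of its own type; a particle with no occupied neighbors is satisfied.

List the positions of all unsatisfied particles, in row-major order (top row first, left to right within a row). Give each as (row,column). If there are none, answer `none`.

Row 0: (0,2)S 0/2 not · (0,3)N 2/4 satisfied · (0,4)N 2/3 satisfied
Row 1: (1,0)N 0/1 not · (1,3)N 2/6 satisfied · (1,4)S 2/5 satisfied
Row 2: (2,1)S 1/3 satisfied · (2,3)S 3/6 satisfied · (2,4)S 3/5 satisfied
Row 3: (3,0)S 1/2 satisfied · (3,2)N 3/5 satisfied · (3,3)N 3/6 satisfied · (3,4)S 2/4 satisfied
Row 4: (4,1)N 2/3 satisfied · (4,2)N 3/3 satisfied · (4,4)N 1/2 satisfied

(0,2), (1,0)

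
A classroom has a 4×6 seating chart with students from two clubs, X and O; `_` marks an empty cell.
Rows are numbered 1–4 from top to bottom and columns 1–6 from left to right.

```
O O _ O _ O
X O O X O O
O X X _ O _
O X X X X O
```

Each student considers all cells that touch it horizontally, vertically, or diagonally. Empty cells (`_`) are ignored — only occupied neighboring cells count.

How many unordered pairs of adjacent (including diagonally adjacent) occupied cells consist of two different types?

Scan each occupied cell's neighbors to the right and below (and the two forward diagonals) so each pair is counted once.
From row 1: 3 unlike of 11 pairs (running 3/11).
From row 2: 9 unlike of 16 pairs (running 12/27).
From row 3: 5 unlike of 13 pairs (running 17/40).
From row 4: 2 unlike of 5 pairs (running 19/45).
Total adjacent occupied pairs: 45; unlike-type pairs: 19.

19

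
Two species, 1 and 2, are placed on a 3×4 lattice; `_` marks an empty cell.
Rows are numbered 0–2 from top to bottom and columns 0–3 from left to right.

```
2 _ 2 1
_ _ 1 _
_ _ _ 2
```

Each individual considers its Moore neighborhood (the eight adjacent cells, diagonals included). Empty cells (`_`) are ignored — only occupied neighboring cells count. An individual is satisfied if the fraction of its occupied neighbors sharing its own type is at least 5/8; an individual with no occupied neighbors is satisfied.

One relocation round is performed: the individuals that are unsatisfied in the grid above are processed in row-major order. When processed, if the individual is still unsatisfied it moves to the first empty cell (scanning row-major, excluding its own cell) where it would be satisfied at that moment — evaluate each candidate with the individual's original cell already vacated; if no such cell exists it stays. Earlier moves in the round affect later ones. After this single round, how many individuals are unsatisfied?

Initially unsatisfied (in order): (0,2), (0,3), (1,2), (2,3).
  (0,2) → (1,0).
  (0,3): now satisfied by earlier moves; stays.
  (1,2) → (0,2).
  (2,3): now satisfied by earlier moves; stays.
Resulting grid:
2 _ 1 1
2 _ _ _
_ _ _ 2
All satisfied now.

0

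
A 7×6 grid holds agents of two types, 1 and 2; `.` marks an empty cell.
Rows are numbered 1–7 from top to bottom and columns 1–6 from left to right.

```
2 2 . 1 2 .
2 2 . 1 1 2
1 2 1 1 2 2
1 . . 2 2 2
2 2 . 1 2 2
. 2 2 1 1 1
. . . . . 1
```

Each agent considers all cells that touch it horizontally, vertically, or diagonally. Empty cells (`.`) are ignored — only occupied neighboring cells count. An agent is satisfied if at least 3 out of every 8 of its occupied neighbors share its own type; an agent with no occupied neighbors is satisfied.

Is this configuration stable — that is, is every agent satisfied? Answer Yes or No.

Row 1: (1,1)2 3/3 ok · (1,2)2 3/3 ok · (1,4)1 2/3 ok · (1,5)2 1/4 unhappy
Row 2: (2,1)2 4/5 ok · (2,2)2 4/6 ok · (2,4)1 4/6 ok · (2,5)1 3/7 ok · (2,6)2 3/4 ok
Row 3: (3,1)1 1/4 unhappy · (3,2)2 2/5 ok · (3,3)1 2/5 ok · (3,4)1 3/6 ok · (3,5)2 5/8 ok · (3,6)2 4/5 ok
Row 4: (4,1)1 1/4 unhappy · (4,4)2 3/6 ok · (4,5)2 6/8 ok · (4,6)2 5/5 ok
Row 5: (5,1)2 2/3 ok · (5,2)2 3/4 ok · (5,4)1 2/6 unhappy · (5,5)2 4/8 ok · (5,6)2 3/5 ok
Row 6: (6,2)2 3/3 ok · (6,3)2 2/4 ok · (6,4)1 2/4 ok · (6,5)1 4/6 ok · (6,6)1 2/4 ok
Row 7: (7,6)1 2/2 ok
For instance (1,5) has only 1/4 same-type neighbors, below 3/8.

No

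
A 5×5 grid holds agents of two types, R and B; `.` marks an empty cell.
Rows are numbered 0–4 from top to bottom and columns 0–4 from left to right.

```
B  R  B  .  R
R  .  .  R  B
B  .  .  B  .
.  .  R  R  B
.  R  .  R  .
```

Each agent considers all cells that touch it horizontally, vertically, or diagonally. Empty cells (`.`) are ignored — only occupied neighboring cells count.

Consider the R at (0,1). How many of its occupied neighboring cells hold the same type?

Occupied neighbors of (0,1): (0,0)=B, (0,2)=B, (1,0)=R.
Same type (R): 1 of 3.

1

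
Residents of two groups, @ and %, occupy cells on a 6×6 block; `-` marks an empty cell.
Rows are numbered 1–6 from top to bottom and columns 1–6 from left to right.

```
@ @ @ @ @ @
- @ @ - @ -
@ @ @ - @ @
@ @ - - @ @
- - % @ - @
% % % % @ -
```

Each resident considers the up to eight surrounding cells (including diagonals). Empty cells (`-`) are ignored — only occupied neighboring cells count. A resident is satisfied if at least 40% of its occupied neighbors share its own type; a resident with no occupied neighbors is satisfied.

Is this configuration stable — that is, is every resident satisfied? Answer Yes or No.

(1,1)@ 2/2 ok
(1,2)@ 4/4 ok
(1,3)@ 4/4 ok
(1,4)@ 4/4 ok
(1,5)@ 3/3 ok
(1,6)@ 2/2 ok
(2,2)@ 7/7 ok
(2,3)@ 6/6 ok
(2,5)@ 5/5 ok
(3,1)@ 4/4 ok
(3,2)@ 6/6 ok
(3,3)@ 4/4 ok
(3,5)@ 4/4 ok
(3,6)@ 4/4 ok
(4,1)@ 3/3 ok
(4,2)@ 4/5 ok
(4,5)@ 5/5 ok
(4,6)@ 4/4 ok
(5,3)% 3/5 ok
(5,4)@ 2/5 ok
(5,6)@ 3/3 ok
(6,1)% 1/1 ok
(6,2)% 3/3 ok
(6,3)% 3/4 ok
(6,4)% 2/4 ok
(6,5)@ 2/3 ok
All meet the threshold, so the configuration is stable.

Yes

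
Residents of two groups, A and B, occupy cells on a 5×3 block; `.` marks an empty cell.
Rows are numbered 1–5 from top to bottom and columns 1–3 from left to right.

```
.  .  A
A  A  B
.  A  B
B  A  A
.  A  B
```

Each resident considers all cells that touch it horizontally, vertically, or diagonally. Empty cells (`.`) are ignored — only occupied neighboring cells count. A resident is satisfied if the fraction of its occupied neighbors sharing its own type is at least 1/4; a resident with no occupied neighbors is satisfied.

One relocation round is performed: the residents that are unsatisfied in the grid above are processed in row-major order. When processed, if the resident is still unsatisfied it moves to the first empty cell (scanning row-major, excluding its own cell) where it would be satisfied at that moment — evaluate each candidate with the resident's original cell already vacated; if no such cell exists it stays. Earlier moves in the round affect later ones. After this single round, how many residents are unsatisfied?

Initially unsatisfied (in order): (3,3), (4,1), (5,3).
  (3,3) → (1,2).
  (4,1) → (1,1).
  (5,3): no empty cell satisfies it; stays.
Resulting grid:
B B A
A A B
. A .
. A A
. A B
Unsatisfied now: (5,3).

1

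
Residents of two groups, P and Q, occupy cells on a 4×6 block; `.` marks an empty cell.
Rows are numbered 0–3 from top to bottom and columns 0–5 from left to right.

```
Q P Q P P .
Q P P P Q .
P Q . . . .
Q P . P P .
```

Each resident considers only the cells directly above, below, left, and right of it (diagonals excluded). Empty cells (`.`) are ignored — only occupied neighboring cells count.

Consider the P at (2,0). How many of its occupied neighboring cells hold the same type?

Occupied neighbors of (2,0): (1,0)=Q, (3,0)=Q, (2,1)=Q.
Same type (P): 0 of 3.

0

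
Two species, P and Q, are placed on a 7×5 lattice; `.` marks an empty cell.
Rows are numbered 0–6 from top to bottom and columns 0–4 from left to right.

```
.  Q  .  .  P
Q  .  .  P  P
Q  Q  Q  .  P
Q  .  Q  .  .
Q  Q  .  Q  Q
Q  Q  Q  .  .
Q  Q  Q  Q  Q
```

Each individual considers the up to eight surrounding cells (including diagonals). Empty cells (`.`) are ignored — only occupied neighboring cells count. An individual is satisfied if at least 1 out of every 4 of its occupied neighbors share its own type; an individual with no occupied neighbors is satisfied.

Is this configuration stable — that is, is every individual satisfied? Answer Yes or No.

(0,1)Q 1/1 ✓
(0,4)P 2/2 ✓
(1,0)Q 3/3 ✓
(1,3)P 3/4 ✓
(1,4)P 3/3 ✓
(2,0)Q 3/3 ✓
(2,1)Q 5/5 ✓
(2,2)Q 2/3 ✓
(2,4)P 2/2 ✓
(3,0)Q 4/4 ✓
(3,2)Q 4/4 ✓
(4,0)Q 4/4 ✓
(4,1)Q 6/6 ✓
(4,3)Q 3/3 ✓
(4,4)Q 1/1 ✓
(5,0)Q 5/5 ✓
(5,1)Q 7/7 ✓
(5,2)Q 6/6 ✓
(6,0)Q 3/3 ✓
(6,1)Q 5/5 ✓
(6,2)Q 4/4 ✓
(6,3)Q 3/3 ✓
(6,4)Q 1/1 ✓
All meet the threshold, so the configuration is stable.

Yes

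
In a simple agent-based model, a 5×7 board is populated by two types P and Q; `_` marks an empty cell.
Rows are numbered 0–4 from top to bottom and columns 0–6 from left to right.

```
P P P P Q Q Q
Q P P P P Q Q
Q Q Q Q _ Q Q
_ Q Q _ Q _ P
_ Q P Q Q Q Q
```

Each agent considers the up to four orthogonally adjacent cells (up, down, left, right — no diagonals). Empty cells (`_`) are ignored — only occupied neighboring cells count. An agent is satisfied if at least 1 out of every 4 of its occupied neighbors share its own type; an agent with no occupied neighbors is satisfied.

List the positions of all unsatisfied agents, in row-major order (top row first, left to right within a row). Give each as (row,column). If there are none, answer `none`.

(3,6), (4,2)

(0,0)P 1/2 satisfied
(0,1)P 3/3 satisfied
(0,2)P 3/3 satisfied
(0,3)P 2/3 satisfied
(0,4)Q 1/3 satisfied
(0,5)Q 3/3 satisfied
(0,6)Q 2/2 satisfied
(1,0)Q 1/3 satisfied
(1,1)P 2/4 satisfied
(1,2)P 3/4 satisfied
(1,3)P 3/4 satisfied
(1,4)P 1/3 satisfied
(1,5)Q 3/4 satisfied
(1,6)Q 3/3 satisfied
(2,0)Q 2/2 satisfied
(2,1)Q 3/4 satisfied
(2,2)Q 3/4 satisfied
(2,3)Q 1/2 satisfied
(2,5)Q 2/2 satisfied
(2,6)Q 2/3 satisfied
(3,1)Q 3/3 satisfied
(3,2)Q 2/3 satisfied
(3,4)Q 1/1 satisfied
(3,6)P 0/2 not
(4,1)Q 1/2 satisfied
(4,2)P 0/3 not
(4,3)Q 1/2 satisfied
(4,4)Q 3/3 satisfied
(4,5)Q 2/2 satisfied
(4,6)Q 1/2 satisfied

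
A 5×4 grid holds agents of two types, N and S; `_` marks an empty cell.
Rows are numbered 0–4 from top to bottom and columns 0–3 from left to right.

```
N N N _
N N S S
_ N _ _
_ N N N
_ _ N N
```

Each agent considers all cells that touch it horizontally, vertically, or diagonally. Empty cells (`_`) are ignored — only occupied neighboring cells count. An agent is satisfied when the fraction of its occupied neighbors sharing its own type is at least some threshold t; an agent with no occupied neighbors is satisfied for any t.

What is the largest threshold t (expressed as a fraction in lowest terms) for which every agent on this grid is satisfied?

1/5

Row 0: (0,0)N 3/3 · (0,1)N 4/5 · (0,2)N 2/4
Row 1: (1,0)N 4/4 · (1,1)N 5/6 · (1,2)S 1/5 · (1,3)S 1/2
Row 2: (2,1)N 4/5
Row 3: (3,1)N 3/3 · (3,2)N 5/5 · (3,3)N 3/3
Row 4: (4,2)N 4/4 · (4,3)N 3/3
The smallest same-type fraction is 1/5 at (1,2), which reduces to 1/5. Any threshold above that leaves this agent unsatisfied.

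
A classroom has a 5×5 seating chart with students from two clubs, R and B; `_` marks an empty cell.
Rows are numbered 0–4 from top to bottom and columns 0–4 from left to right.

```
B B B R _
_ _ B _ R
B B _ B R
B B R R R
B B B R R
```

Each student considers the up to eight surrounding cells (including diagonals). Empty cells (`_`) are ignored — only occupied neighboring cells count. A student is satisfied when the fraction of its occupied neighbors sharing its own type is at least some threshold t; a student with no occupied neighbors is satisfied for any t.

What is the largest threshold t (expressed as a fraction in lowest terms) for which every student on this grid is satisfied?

1/6

Row 0: (0,0)B 1/1 · (0,1)B 3/3 · (0,2)B 2/3 · (0,3)R 1/3
Row 1: (1,2)B 4/5 · (1,4)R 2/3
Row 2: (2,0)B 3/3 · (2,1)B 4/5 · (2,3)B 1/6 · (2,4)R 3/4
Row 3: (3,0)B 5/5 · (3,1)B 6/7 · (3,2)R 2/7 · (3,3)R 5/7 · (3,4)R 4/5
Row 4: (4,0)B 3/3 · (4,1)B 4/5 · (4,2)B 2/5 · (4,3)R 4/5 · (4,4)R 3/3
The smallest same-type fraction is 1/6 at (2,3), which reduces to 1/6. Any threshold above that leaves this student unsatisfied.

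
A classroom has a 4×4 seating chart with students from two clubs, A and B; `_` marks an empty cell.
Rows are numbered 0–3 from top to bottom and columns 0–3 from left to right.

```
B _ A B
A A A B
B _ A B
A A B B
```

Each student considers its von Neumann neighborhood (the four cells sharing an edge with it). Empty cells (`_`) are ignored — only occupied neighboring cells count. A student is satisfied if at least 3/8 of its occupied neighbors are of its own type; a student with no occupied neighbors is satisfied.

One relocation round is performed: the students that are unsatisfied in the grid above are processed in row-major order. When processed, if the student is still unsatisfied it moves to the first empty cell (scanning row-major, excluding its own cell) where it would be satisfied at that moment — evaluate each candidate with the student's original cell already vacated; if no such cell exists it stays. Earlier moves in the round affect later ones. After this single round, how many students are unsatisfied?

1

Initially unsatisfied (in order): (0,0), (1,0), (2,0), (2,2), (3,2).
  (0,0): no empty cell satisfies it; stays.
  (1,0) → (0,1).
  (2,0) → (1,0).
  (2,2) → (2,0).
  (3,2): now satisfied by earlier moves; stays.
Resulting grid:
B A A B
B A A B
A _ _ B
A A B B
Unsatisfied now: (1,0).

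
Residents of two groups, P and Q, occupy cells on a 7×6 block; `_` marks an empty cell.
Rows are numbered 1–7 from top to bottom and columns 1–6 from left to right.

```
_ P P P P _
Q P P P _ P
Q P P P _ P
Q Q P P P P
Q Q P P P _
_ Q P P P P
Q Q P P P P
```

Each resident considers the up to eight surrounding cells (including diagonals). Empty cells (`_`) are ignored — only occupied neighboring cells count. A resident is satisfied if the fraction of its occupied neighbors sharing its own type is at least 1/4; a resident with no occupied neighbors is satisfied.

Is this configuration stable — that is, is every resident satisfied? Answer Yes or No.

Yes

Row 1: (1,2)P 3/4 ✓ · (1,3)P 5/5 ✓ · (1,4)P 4/4 ✓ · (1,5)P 3/3 ✓
Row 2: (2,1)Q 1/4 ✓ · (2,2)P 5/7 ✓ · (2,3)P 8/8 ✓ · (2,4)P 6/6 ✓ · (2,6)P 2/2 ✓
Row 3: (3,1)Q 3/5 ✓ · (3,2)P 4/8 ✓ · (3,3)P 7/8 ✓ · (3,4)P 6/6 ✓ · (3,6)P 3/3 ✓
Row 4: (4,1)Q 4/5 ✓ · (4,2)Q 4/8 ✓ · (4,3)P 6/8 ✓ · (4,4)P 7/7 ✓ · (4,5)P 6/6 ✓ · (4,6)P 3/3 ✓
Row 5: (5,1)Q 4/4 ✓ · (5,2)Q 4/7 ✓ · (5,3)P 5/8 ✓ · (5,4)P 8/8 ✓ · (5,5)P 7/7 ✓
Row 6: (6,2)Q 4/7 ✓ · (6,3)P 5/8 ✓ · (6,4)P 8/8 ✓ · (6,5)P 7/7 ✓ · (6,6)P 4/4 ✓
Row 7: (7,1)Q 2/2 ✓ · (7,2)Q 2/4 ✓ · (7,3)P 3/5 ✓ · (7,4)P 5/5 ✓ · (7,5)P 5/5 ✓ · (7,6)P 3/3 ✓
All meet the threshold, so the configuration is stable.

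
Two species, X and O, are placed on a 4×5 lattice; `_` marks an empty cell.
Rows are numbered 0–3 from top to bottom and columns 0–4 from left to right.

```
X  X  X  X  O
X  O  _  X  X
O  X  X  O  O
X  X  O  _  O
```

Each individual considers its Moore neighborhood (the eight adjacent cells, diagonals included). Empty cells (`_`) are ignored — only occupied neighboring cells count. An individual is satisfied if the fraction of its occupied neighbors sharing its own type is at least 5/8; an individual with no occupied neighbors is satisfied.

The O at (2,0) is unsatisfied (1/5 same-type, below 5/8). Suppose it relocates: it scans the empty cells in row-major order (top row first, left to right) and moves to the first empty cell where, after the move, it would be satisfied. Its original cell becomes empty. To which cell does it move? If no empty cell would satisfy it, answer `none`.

Vacating (2,0). Empty cells in order:
  (1,2): 2/8 same-type → still unsatisfied.
  (3,3): 4/5 same-type → satisfied — stop here.

(3,3)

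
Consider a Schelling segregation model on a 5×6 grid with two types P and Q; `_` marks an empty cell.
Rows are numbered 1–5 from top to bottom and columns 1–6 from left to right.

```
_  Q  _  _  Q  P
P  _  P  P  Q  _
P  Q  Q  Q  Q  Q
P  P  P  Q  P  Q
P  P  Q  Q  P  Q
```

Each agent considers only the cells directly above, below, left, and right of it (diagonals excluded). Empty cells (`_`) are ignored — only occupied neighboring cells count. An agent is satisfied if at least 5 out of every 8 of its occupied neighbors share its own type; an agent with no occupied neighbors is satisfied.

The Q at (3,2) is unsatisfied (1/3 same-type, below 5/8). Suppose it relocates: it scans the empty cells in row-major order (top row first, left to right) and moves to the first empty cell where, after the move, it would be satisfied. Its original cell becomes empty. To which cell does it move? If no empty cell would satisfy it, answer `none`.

(2,6)

Vacating (3,2). Empty cells in order:
  (1,1): 1/2 same-type → still unsatisfied.
  (1,3): 1/2 same-type → still unsatisfied.
  (1,4): 1/2 same-type → still unsatisfied.
  (2,2): 1/3 same-type → still unsatisfied.
  (2,6): 2/3 same-type → satisfied — stop here.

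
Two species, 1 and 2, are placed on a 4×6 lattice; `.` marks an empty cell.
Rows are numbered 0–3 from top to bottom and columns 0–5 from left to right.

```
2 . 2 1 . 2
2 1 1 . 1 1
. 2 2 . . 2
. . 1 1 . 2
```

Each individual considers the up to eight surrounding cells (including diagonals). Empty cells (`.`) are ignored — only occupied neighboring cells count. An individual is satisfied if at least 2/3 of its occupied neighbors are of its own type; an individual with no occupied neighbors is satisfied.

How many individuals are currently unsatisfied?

(0,0)2 1/2 unhappy
(0,2)2 0/3 unhappy
(0,3)1 2/3 ok
(0,5)2 0/2 unhappy
(1,0)2 2/3 ok
(1,1)1 1/6 unhappy
(1,2)1 2/5 unhappy
(1,4)1 2/4 unhappy
(1,5)1 1/3 unhappy
(2,1)2 2/5 unhappy
(2,2)2 1/5 unhappy
(2,5)2 1/3 unhappy
(3,2)1 1/3 unhappy
(3,3)1 1/2 unhappy
(3,5)2 1/1 ok
Unsatisfied: (0,0), (0,2), (0,5), (1,1), (1,2), (1,4), (1,5), (2,1), (2,2), (2,5), (3,2), (3,3) — 12 in total.

12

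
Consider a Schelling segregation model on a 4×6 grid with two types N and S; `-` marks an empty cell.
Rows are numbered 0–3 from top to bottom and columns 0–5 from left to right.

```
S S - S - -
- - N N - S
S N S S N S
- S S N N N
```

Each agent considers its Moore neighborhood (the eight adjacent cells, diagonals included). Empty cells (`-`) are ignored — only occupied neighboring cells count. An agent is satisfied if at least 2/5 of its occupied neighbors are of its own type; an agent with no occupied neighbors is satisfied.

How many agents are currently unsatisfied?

Row 0: (0,0)S 1/1 ✓ · (0,1)S 1/2 ✓ · (0,3)S 0/2 ✗
Row 1: (1,2)N 2/6 ✗ · (1,3)N 2/5 ✓ · (1,5)S 1/2 ✓
Row 2: (2,0)S 1/2 ✓ · (2,1)N 1/5 ✗ · (2,2)S 3/7 ✓ · (2,3)S 2/7 ✗ · (2,4)N 4/7 ✓ · (2,5)S 1/4 ✗
Row 3: (3,1)S 3/4 ✓ · (3,2)S 3/5 ✓ · (3,3)N 2/5 ✓ · (3,4)N 3/5 ✓ · (3,5)N 2/3 ✓
Unsatisfied: (0,3), (1,2), (2,1), (2,3), (2,5) — 5 in total.

5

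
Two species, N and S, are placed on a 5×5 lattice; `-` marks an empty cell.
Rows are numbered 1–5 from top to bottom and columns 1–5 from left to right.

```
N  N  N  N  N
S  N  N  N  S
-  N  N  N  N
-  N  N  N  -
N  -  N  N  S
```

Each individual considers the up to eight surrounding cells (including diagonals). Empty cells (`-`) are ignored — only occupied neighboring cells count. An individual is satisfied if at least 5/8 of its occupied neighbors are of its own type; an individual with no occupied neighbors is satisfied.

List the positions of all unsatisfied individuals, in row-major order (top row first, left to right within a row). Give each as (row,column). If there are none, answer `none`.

Row 1: (1,1)N 2/3 ✓ · (1,2)N 4/5 ✓ · (1,3)N 5/5 ✓ · (1,4)N 4/5 ✓ · (1,5)N 2/3 ✓
Row 2: (2,1)S 0/4 ✗ · (2,2)N 6/7 ✓ · (2,3)N 8/8 ✓ · (2,4)N 7/8 ✓ · (2,5)S 0/5 ✗
Row 3: (3,2)N 5/6 ✓ · (3,3)N 8/8 ✓ · (3,4)N 6/7 ✓ · (3,5)N 3/4 ✓
Row 4: (4,2)N 5/5 ✓ · (4,3)N 7/7 ✓ · (4,4)N 6/7 ✓
Row 5: (5,1)N 1/1 ✓ · (5,3)N 4/4 ✓ · (5,4)N 3/4 ✓ · (5,5)S 0/2 ✗

(2,1), (2,5), (5,5)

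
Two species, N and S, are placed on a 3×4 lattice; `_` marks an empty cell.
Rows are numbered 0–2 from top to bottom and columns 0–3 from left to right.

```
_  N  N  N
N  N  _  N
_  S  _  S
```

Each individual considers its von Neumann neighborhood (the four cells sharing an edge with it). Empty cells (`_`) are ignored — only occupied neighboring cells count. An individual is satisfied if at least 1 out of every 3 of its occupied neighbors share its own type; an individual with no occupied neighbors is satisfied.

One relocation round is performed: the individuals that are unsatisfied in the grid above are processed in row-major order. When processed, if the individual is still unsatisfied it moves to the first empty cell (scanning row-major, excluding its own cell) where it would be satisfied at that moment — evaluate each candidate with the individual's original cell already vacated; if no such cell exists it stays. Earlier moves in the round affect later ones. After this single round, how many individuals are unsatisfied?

0

Initially unsatisfied (in order): (2,1), (2,3).
  (2,1) → (2,2).
  (2,3): now satisfied by earlier moves; stays.
Resulting grid:
_ N N N
N N _ N
_ _ S S
All satisfied now.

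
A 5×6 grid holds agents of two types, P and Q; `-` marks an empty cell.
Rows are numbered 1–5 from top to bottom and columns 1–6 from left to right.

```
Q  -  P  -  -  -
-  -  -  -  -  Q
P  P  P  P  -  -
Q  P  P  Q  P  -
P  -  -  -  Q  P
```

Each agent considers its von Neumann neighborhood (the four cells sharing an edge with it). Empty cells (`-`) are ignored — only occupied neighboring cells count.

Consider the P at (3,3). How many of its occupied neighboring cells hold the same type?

3

Occupied neighbors of (3,3): (4,3)=P, (3,2)=P, (3,4)=P.
Same type (P): 3 of 3.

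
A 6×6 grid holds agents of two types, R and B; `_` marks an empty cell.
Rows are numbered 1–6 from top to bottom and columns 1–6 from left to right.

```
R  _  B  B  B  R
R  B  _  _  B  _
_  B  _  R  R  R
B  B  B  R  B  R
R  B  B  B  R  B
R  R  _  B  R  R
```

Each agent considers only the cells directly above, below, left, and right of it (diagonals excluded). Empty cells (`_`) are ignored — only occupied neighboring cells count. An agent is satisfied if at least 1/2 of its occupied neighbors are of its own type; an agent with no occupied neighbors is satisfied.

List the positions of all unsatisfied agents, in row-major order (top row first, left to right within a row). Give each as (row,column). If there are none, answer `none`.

(1,1)R 1/1 satisfied
(1,3)B 1/1 satisfied
(1,4)B 2/2 satisfied
(1,5)B 2/3 satisfied
(1,6)R 0/1 not
(2,1)R 1/2 satisfied
(2,2)B 1/2 satisfied
(2,5)B 1/2 satisfied
(3,2)B 2/2 satisfied
(3,4)R 2/2 satisfied
(3,5)R 2/4 satisfied
(3,6)R 2/2 satisfied
(4,1)B 1/2 satisfied
(4,2)B 4/4 satisfied
(4,3)B 2/3 satisfied
(4,4)R 1/4 not
(4,5)B 0/4 not
(4,6)R 1/3 not
(5,1)R 1/3 not
(5,2)B 2/4 satisfied
(5,3)B 3/3 satisfied
(5,4)B 2/4 satisfied
(5,5)R 1/4 not
(5,6)B 0/3 not
(6,1)R 2/2 satisfied
(6,2)R 1/2 satisfied
(6,4)B 1/2 satisfied
(6,5)R 2/3 satisfied
(6,6)R 1/2 satisfied

(1,6), (4,4), (4,5), (4,6), (5,1), (5,5), (5,6)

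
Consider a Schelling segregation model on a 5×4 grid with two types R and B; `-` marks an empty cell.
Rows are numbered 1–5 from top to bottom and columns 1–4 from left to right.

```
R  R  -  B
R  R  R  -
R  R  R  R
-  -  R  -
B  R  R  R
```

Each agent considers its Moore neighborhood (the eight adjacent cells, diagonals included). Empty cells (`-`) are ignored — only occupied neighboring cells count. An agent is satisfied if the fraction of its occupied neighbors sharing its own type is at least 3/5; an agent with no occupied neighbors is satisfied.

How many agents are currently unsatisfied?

2

Row 1: (1,1)R 3/3 ok · (1,2)R 4/4 ok · (1,4)B 0/1 unhappy
Row 2: (2,1)R 5/5 ok · (2,2)R 7/7 ok · (2,3)R 5/6 ok
Row 3: (3,1)R 3/3 ok · (3,2)R 6/6 ok · (3,3)R 5/5 ok · (3,4)R 3/3 ok
Row 4: (4,3)R 6/6 ok
Row 5: (5,1)B 0/1 unhappy · (5,2)R 2/3 ok · (5,3)R 3/3 ok · (5,4)R 2/2 ok
Unsatisfied: (1,4), (5,1) — 2 in total.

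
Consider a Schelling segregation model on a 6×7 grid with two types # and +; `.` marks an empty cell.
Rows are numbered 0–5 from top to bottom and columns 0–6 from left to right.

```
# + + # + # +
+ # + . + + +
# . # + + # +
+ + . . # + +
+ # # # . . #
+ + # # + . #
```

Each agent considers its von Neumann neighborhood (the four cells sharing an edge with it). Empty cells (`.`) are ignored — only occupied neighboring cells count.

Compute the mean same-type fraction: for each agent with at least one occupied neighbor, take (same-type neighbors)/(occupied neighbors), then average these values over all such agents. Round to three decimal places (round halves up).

0.445

(0,0)# 0/2
(0,1)+ 1/3
(0,2)+ 2/3
(0,3)# 0/2
(0,4)+ 1/3
(0,5)# 0/3
(0,6)+ 1/2
(1,0)+ 0/3
(1,1)# 0/3
(1,2)+ 1/3
(1,4)+ 3/3
(1,5)+ 2/4
(1,6)+ 3/3
(2,0)# 0/2
(2,2)# 0/2
(2,3)+ 1/2
(2,4)+ 2/4
(2,5)# 0/4
(2,6)+ 2/3
(3,0)+ 2/3
(3,1)+ 1/2
(3,4)# 0/2
(3,5)+ 1/3
(3,6)+ 2/3
(4,0)+ 2/3
(4,1)# 1/4
(4,2)# 3/3
(4,3)# 2/2
(4,6)# 1/2
(5,0)+ 2/2
(5,1)+ 1/3
(5,2)# 2/3
(5,3)# 2/3
(5,4)+ 0/1
(5,6)# 1/1
Sum over 35 agents: 0/2 + 1/3 + 2/3 + 0/2 + 1/3 + 0/3 + 1/2 + 0/3 + 0/3 + 1/3 + 3/3 + 2/4 + 3/3 + 0/2 + 0/2 + 1/2 + 2/4 + 0/4 + 2/3 + 2/3 + 1/2 + 0/2 + 1/3 + 2/3 + 2/3 + 1/4 + 3/3 + 2/2 + 1/2 + 2/2 + 1/3 + 2/3 + 2/3 + 0/1 + 1/1 = 187/12; mean = 187/12 ÷ 35 = 187/420 = 0.445238… → 0.445.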